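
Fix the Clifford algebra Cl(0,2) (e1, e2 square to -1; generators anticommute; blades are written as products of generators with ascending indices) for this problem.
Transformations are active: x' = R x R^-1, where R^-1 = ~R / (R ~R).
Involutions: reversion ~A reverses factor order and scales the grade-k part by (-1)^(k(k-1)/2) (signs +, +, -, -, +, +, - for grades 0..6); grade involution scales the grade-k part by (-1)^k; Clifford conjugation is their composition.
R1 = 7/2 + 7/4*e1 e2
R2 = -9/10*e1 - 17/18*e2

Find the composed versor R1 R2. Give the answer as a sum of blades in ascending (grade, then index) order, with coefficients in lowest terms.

Distribute over the terms of R1 (each basis-blade product reordered to ascending indices, repeated generators contracted through their squares):
(7/2) R2 = -63/20*e1 - 119/36*e2
(7/4*e1 e2) R2 = 119/72*e1 - 63/40*e2
Summing the partial products and collecting blades:
Answer: -539/360*e1 - 1757/360*e2


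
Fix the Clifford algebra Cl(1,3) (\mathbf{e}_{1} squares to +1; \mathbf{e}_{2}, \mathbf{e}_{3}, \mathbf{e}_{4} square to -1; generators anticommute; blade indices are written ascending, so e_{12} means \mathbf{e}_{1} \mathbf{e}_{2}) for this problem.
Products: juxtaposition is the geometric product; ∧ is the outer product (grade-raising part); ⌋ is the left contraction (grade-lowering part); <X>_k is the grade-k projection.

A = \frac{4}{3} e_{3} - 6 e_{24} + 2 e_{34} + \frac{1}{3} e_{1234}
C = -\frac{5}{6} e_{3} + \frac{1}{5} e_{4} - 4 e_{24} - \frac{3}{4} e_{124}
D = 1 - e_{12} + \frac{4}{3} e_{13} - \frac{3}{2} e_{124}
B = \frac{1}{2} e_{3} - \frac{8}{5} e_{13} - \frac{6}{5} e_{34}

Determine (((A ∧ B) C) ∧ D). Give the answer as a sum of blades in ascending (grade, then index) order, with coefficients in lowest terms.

step 1: 3 e_{234} - \frac{48}{5} e_{1234}
step 2: -\frac{96}{5} e_{3} + \frac{813}{20} e_{13} - \frac{3}{5} e_{23} - \frac{5}{2} e_{24} + \frac{48}{25} e_{123} + 8 e_{124}
step 3: -\frac{96}{5} e_{3} + \frac{813}{20} e_{13} - \frac{3}{5} e_{23} - \frac{5}{2} e_{24} + \frac{528}{25} e_{123} + 8 e_{124} + \frac{482}{15} e_{1234}
Answer: -\frac{96}{5} e_{3} + \frac{813}{20} e_{13} - \frac{3}{5} e_{23} - \frac{5}{2} e_{24} + \frac{528}{25} e_{123} + 8 e_{124} + \frac{482}{15} e_{1234}


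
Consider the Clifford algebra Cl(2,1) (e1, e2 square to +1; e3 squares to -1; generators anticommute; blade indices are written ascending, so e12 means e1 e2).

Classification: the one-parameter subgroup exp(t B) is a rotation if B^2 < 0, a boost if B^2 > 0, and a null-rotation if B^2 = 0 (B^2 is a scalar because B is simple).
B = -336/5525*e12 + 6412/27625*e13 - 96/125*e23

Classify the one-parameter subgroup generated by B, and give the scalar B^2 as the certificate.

B^2 term by term: the squares give (-336/5525)^2*(e12)^2 + (6412/27625)^2*(e13)^2 + (-96/125)^2*(e23)^2 = 112896/30525625*(-1) + 41113744/763140625*(+1) + 9216/15625*(+1) = 16/25 (each basis 2-blade squares to minus the product of its generators' squares); cross terms between blades sharing an index anticommute and cancel. So B^2 = 16/25.
Answer: boost, certificate B^2 = 16/25. The scalar 16/25 is the complete invariant here: its sign names the subgroup type.


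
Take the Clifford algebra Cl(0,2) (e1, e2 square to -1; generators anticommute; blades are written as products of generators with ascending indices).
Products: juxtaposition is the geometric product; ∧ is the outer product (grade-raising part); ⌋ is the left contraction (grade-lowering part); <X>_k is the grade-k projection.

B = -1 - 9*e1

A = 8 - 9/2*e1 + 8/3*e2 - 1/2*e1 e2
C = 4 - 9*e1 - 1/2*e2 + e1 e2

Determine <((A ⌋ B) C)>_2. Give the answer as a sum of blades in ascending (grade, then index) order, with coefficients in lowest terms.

step 1: -97/2 - 72*e1
step 2: -842 + 297/2*e1 + 385/4*e2 - 25/2*e1 e2
step 3: -25/2*e1 e2
Answer: -25/2*e1 e2


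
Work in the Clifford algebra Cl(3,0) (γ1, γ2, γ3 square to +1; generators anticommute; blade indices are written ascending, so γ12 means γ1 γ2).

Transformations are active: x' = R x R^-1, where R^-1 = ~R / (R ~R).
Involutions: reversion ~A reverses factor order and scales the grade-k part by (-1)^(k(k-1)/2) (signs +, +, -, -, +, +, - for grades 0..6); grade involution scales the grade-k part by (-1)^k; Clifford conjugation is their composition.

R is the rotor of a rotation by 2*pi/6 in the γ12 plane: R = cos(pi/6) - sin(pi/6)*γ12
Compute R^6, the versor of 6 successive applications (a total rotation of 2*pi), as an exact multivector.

The rotor phase is half the rotation angle and phases add under composition, so 6 steps in the γ12 plane accumulate phase 6*(pi/6) = pi: R^6 = cos(pi) - sin(pi)*γ12.
cos(pi) = -1 and sin(pi) = 0, so R^6 = -1. The total rotation 2*pi is 1 full turn, so every vector returns to itself, yet the rotor is -1, on the OTHER sheet of the double cover (an odd number of 2*pi turns).
Answer: -1


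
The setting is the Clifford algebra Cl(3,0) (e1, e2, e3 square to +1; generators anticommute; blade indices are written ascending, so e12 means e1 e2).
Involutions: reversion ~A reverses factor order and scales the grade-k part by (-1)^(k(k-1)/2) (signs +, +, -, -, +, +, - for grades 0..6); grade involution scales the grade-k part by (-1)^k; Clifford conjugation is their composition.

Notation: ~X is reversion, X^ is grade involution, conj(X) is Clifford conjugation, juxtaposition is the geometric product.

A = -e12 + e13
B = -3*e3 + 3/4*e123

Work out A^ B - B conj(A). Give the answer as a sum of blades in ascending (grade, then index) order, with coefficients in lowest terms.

first term: -3*e1 + 3/4*e2 + 3/4*e3 + 3*e123
second term: -3*e1 - 3/4*e2 - 3/4*e3 - 3*e123
Answer: 3/2*e2 + 3/2*e3 + 6*e123


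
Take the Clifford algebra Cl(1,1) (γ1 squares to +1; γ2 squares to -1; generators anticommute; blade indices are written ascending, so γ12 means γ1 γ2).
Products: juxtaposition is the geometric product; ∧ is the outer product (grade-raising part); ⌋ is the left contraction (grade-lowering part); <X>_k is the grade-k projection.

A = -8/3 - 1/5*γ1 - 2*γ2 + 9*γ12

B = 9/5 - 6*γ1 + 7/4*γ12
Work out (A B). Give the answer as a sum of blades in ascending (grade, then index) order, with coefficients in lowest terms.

step 1: 243/20 + 607/50*γ1 + 1001/20*γ2 - 7/15*γ12
Answer: 243/20 + 607/50*γ1 + 1001/20*γ2 - 7/15*γ12


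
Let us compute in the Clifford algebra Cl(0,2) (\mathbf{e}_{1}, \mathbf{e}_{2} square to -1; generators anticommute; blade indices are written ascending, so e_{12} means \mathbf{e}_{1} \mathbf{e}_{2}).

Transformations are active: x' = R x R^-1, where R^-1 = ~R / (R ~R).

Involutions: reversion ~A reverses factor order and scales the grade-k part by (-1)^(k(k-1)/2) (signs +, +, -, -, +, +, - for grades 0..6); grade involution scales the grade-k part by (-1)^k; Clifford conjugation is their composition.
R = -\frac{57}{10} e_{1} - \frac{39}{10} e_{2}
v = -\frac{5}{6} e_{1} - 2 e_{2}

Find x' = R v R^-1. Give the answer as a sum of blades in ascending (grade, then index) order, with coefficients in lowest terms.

~R = -\frac{57}{10} e_{1} - \frac{39}{10} e_{2}, and R ~R = -\frac{477}{10}, so R^-1 = ~R / (-\frac{477}{10}).
R v = -\frac{251}{20} + \frac{163}{20} e_{12}
Answer: -\frac{574}{265} e_{1} - \frac{83}{1590} e_{2}


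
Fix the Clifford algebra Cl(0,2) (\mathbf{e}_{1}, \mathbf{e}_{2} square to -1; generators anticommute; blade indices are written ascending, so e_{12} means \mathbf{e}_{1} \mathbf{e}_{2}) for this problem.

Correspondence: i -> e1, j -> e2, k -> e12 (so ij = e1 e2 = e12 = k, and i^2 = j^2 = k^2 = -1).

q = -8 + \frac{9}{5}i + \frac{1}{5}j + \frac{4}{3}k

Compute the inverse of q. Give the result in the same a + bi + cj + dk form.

In blades: q = -8 + \frac{9}{5} e_{1} + \frac{1}{5} e_{2} + \frac{4}{3} e_{12}.
With qbar = -8 - \frac{9}{5} e_{1} - \frac{1}{5} e_{2} - \frac{4}{3} e_{12} (scalar fixed, mapped units negated), q qbar = \frac{15538}{225} (the sum of squared coefficients), so q^-1 = qbar / (\frac{15538}{225}) = -\frac{900}{7769} - \frac{405}{15538} e_{1} - \frac{45}{15538} e_{2} - \frac{150}{7769} e_{12}; translating back:
Answer: -\frac{900}{7769} - \frac{405}{15538}i - \frac{45}{15538}j - \frac{150}{7769}k


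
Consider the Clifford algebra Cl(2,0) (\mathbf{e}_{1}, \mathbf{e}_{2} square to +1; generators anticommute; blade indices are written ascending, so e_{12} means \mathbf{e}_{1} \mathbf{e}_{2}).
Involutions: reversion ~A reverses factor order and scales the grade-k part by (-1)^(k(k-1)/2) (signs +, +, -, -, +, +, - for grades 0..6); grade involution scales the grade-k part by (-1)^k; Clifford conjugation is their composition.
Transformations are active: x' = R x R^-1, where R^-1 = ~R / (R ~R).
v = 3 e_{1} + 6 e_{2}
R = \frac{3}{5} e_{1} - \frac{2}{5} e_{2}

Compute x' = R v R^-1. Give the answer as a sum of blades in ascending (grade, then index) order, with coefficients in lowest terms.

~R = \frac{3}{5} e_{1} - \frac{2}{5} e_{2}, and R ~R = \frac{13}{25}, so R^-1 = ~R / (\frac{13}{25}).
R v = -\frac{3}{5} + \frac{24}{5} e_{12}
Answer: -\frac{57}{13} e_{1} - \frac{66}{13} e_{2}


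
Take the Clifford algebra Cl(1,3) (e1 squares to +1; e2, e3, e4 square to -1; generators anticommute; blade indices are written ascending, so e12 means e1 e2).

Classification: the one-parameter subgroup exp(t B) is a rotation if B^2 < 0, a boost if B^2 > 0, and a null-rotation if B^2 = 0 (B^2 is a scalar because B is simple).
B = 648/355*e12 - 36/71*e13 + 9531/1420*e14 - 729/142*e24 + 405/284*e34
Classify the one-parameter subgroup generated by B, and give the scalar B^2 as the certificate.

B^2 term by term: the squares give (648/355)^2*(e12)^2 + (-36/71)^2*(e13)^2 + (9531/1420)^2*(e14)^2 + (-729/142)^2*(e24)^2 + (405/284)^2*(e34)^2 = 419904/126025*(+1) + 1296/5041*(+1) + 90839961/2016400*(+1) + 531441/20164*(-1) + 164025/80656*(-1) = 81/4 (each basis 2-blade squares to minus the product of its generators' squares); cross terms between blades sharing an index anticommute and cancel; the commuting (index-disjoint) pairs give grade-4 terms 2*c*c'*(blade product), which cancel blade by blade — e1234: 26244/5041 - 26244/5041 = 0 — confirming B is simple. So B^2 = 81/4.
Answer: boost, certificate B^2 = 81/4. The class reads off the invariant scalar 81/4 directly.


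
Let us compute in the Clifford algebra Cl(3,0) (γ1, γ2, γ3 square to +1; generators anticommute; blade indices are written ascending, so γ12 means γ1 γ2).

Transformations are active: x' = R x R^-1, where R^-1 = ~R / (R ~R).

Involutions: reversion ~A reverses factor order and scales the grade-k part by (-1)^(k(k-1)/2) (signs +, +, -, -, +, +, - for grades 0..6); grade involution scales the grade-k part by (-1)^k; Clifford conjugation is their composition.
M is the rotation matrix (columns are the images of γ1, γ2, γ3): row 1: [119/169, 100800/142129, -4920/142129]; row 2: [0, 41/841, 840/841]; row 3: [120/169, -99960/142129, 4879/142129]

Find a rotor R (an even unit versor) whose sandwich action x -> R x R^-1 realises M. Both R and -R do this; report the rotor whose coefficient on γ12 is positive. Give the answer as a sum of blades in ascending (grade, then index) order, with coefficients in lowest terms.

Method: write R = a + b12*γ12 + b13*γ13 + b23*γ23 with a^2 + b12^2 + b13^2 + b23^2 = 1 (so R^-1 = ~R). Expanding the columns R e_j ~R gives tr M = 4a^2 - 1 and, from the antisymmetric part, M21 - M12 = -4a*b12, M13 - M31 = 4a*b13, M32 - M23 = -4a*b23.
Here tr M = 111887/142129, so a^2 = (1 + tr M)/4 = 63504/142129 and a = ±252/377. Taking a = 252/377: M21 - M12 = -100800/142129, M13 - M31 = -105840/142129, M32 - M23 = -241920/142129, giving b12 = 100/377, b13 = -105/377, b23 = 240/377, i.e. R = 252/377 + 100/377*γ12 - 105/377*γ13 + 240/377*γ23.
Its γ12 coefficient is already positive.
Answer: 252/377 + 100/377*γ12 - 105/377*γ13 + 240/377*γ23. Uniqueness: Spin(3) -> SO(3) maps R and -R to the same rotation of trace 111887/142129; fixing the sign of the γ12 coefficient removes the ambiguity.


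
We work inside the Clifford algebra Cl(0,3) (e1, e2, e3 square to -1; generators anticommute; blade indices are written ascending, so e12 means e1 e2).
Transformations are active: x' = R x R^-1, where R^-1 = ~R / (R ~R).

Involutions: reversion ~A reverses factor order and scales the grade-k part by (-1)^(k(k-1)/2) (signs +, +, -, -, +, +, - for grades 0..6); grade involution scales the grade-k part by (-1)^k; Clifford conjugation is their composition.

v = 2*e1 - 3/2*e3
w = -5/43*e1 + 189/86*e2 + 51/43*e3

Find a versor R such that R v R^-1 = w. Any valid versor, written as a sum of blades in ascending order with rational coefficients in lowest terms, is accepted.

Why this works: both vectors square to -25/4, so q(v) = q(w) and R = v + w = 81/43*e1 + 189/86*e2 - 27/86*e3 carries v to w — its own direction survives, the complement (v - w)/2 flips.
Answer: 81/43*e1 + 189/86*e2 - 27/86*e3


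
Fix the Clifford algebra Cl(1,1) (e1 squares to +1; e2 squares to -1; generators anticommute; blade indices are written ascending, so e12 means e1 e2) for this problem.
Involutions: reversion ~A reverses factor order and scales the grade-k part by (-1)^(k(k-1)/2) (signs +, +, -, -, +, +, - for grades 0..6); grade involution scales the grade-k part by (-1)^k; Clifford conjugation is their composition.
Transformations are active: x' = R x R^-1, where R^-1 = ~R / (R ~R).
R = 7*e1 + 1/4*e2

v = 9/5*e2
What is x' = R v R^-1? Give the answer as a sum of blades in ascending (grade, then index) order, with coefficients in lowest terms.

~R = 7*e1 + 1/4*e2, and R ~R = 783/16, so R^-1 = ~R / (783/16).
R v = -9/20 + 63/5*e12
Answer: -56/435*e1 - 157/87*e2


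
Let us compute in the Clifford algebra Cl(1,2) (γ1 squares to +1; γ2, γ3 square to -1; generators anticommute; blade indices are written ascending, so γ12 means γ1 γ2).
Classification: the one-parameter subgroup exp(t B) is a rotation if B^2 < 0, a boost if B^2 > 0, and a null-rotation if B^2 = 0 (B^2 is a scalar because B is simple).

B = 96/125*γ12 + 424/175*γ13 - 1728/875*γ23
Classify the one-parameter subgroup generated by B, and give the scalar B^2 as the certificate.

B^2 term by term: the squares give (96/125)^2*(γ12)^2 + (424/175)^2*(γ13)^2 + (-1728/875)^2*(γ23)^2 = 9216/15625*(+1) + 179776/30625*(+1) + 2985984/765625*(-1) = 64/25 (each basis 2-blade squares to minus the product of its generators' squares); cross terms between blades sharing an index anticommute and cancel. So B^2 = 64/25.
Answer: boost, certificate B^2 = 64/25. Certificate logic: 64/25 is a conjugation-invariant scalar, so its sign fixes rotation versus boost versus null-rotation outright.


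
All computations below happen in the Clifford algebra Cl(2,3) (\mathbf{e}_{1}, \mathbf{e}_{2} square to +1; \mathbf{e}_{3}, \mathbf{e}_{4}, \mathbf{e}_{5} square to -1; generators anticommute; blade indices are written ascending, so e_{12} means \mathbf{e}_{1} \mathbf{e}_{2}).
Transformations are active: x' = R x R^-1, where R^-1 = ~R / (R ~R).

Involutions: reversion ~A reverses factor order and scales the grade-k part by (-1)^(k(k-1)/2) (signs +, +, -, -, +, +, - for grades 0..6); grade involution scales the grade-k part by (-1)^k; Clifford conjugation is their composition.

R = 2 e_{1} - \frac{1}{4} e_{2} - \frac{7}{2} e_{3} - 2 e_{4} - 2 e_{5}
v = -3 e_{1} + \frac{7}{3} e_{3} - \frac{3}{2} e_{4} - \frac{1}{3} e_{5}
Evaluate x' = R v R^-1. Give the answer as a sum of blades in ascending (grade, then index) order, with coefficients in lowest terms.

~R = 2 e_{1} - \frac{1}{4} e_{2} - \frac{7}{2} e_{3} - 2 e_{4} - 2 e_{5}, and R ~R = -\frac{259}{16}, so R^-1 = ~R / (-\frac{259}{16}).
R v = -\frac{3}{2} - \frac{3}{4} e_{12} - \frac{35}{6} e_{13} - 9 e_{14} - \frac{20}{3} e_{15} - \frac{7}{12} e_{23} + \frac{3}{8} e_{24} + \frac{1}{12} e_{25} + \frac{119}{12} e_{34} + \frac{35}{6} e_{35} - \frac{7}{3} e_{45}
Answer: \frac{873}{259} e_{1} - \frac{12}{259} e_{2} - \frac{331}{111} e_{3} + \frac{585}{518} e_{4} - \frac{29}{777} e_{5}


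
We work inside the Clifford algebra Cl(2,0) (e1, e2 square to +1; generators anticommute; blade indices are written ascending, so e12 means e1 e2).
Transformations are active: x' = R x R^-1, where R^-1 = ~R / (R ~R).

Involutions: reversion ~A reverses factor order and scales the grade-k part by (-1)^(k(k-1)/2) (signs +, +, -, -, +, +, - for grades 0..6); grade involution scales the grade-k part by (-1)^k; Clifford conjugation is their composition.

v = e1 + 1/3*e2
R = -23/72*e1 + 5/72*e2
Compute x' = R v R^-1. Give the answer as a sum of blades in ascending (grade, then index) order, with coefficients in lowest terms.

~R = -23/72*e1 + 5/72*e2, and R ~R = 277/2592, so R^-1 = ~R / (277/2592).
R v = -8/27 - 19/108*e12
Answer: 641/831*e1 - 199/277*e2


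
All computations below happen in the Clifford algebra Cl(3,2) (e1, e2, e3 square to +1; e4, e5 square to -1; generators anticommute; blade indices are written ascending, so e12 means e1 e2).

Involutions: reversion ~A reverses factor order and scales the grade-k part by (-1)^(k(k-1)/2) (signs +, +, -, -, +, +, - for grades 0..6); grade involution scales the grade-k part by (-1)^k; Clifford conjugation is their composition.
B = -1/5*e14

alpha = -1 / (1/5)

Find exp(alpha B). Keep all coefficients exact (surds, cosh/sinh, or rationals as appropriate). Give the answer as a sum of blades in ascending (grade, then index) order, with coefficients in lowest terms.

B^2 = (-1/5)^2*(e14)^2 = 1/25*(+1) = 1/25 (a basis 2-blade squares to minus the product of its generators' squares).
B^2 = 1/25 — B^2 > 0, so the exponential closes hyperbolically: l = 1/5, alpha*l = -1, so exp(alpha B) = cosh(-1) + (sinh(-1)/(1/5))*B = cosh(1) + (-5*sinh(1))*B.
Answer: cosh(1) + sinh(1)*e14


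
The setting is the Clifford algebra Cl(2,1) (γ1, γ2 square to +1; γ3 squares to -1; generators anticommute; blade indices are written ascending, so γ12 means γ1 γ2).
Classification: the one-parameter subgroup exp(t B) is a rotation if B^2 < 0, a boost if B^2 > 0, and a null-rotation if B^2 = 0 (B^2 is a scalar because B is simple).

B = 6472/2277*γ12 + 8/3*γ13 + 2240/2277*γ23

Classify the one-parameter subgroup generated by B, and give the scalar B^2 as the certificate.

B^2 term by term: the squares give (6472/2277)^2*(γ12)^2 + (8/3)^2*(γ13)^2 + (2240/2277)^2*(γ23)^2 = 41886784/5184729*(-1) + 64/9*(+1) + 5017600/5184729*(+1) = 0 (each basis 2-blade squares to minus the product of its generators' squares); cross terms between blades sharing an index anticommute and cancel. So B^2 = 0.
Answer: null-rotation, certificate B^2 = 0. Check the certificate: B^2 = 0, and that sign is decisive whatever form B takes.


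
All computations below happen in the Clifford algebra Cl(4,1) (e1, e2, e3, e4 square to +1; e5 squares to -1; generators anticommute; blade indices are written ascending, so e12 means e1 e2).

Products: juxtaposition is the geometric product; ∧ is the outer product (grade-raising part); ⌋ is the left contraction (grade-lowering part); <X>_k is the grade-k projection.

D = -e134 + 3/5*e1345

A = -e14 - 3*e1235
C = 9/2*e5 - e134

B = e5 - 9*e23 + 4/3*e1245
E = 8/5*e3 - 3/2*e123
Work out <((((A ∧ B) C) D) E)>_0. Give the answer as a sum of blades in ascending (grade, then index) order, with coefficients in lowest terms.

step 1: -e145 + 9*e1234
step 2: -9*e2 + 9/2*e14 - e35 + 81/2*e12345
step 3: 243/10*e2 - 9/2*e3 + 3/5*e14 + 81/2*e25 + 27/10*e35 + e145 - 9*e1234 + 27/5*e12345
step 4: -36/5 + 27/2*e4 - 108/25*e5 + 27/4*e12 + 729/20*e13 + 972/25*e23 + 81/10*e45 + 72/5*e124 + 81/20*e125 - 24/25*e134 - 243/4*e135 + 9/10*e234 - 324/5*e235 + 216/25*e1245 + 8/5*e1345 - 3/2*e2345
step 5: -36/5
Answer: -36/5


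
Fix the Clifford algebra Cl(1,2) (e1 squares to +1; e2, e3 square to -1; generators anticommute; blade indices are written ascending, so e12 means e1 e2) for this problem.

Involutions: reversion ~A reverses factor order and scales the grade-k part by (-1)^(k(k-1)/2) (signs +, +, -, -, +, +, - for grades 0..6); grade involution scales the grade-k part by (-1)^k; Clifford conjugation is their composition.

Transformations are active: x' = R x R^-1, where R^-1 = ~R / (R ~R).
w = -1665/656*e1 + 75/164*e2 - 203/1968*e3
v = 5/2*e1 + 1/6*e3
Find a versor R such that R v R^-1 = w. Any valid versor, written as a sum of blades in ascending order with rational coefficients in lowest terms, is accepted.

Construction: equal norms (both 56/9) license R = v + w = -25/656*e1 + 75/164*e2 + 125/1968*e3 — nothing changes along that direction, while (v - w)/2 changes sign, so v maps onto w.
Answer: -25/656*e1 + 75/164*e2 + 125/1968*e3


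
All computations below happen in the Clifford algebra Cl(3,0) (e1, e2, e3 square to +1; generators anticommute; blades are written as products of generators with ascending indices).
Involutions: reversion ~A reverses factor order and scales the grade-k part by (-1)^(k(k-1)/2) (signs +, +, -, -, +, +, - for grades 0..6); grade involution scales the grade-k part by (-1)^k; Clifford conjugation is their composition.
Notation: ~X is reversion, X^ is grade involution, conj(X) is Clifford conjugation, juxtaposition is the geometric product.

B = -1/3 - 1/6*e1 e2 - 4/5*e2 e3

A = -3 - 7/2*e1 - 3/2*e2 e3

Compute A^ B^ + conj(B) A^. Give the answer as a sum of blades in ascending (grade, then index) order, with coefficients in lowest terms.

first term: -1/5 - 7/6*e1 - 7/12*e2 + 1/2*e1 e2 - 1/4*e1 e3 + 29/10*e2 e3 - 14/5*e1 e2 e3
second term: 11/5 - 7/6*e1 - 7/12*e2 - 1/2*e1 e2 - 1/4*e1 e3 - 19/10*e2 e3 + 14/5*e1 e2 e3
Answer: 2 - 7/3*e1 - 7/6*e2 - 1/2*e1 e3 + e2 e3


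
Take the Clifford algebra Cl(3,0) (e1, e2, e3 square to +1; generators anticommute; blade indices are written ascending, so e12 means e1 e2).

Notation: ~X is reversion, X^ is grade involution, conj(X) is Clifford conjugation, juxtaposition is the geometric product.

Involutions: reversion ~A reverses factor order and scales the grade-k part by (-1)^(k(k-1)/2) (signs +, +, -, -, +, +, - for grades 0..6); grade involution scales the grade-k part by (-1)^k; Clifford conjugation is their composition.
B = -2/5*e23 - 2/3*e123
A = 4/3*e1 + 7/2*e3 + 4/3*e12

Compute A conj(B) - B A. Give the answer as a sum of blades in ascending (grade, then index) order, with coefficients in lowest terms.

first term: -7/5*e2 + 8/9*e3 - 7/3*e12 + 8/15*e13 - 8/9*e23 + 8/15*e123
second term: -7/5*e2 + 8/9*e3 - 7/3*e12 + 8/15*e13 - 8/9*e23 - 8/15*e123
Answer: 16/15*e123


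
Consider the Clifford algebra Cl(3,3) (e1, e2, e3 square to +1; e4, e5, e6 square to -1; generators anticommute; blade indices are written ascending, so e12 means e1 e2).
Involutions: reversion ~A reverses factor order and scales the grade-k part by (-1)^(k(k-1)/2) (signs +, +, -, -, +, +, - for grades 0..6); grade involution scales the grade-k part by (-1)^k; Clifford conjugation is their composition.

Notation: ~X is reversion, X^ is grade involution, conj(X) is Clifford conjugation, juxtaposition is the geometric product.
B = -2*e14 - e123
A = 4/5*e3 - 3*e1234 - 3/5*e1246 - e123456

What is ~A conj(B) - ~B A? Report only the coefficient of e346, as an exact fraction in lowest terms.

first term: 3*e4 - 4/5*e12 - 6*e23 + 6/5*e26 - 8/5*e134 - 3/5*e346 - e456 + 2*e2356
second term: 3*e4 + 4/5*e12 - 6*e23 + 6/5*e26 - 8/5*e134 + 3/5*e346 + e456 - 2*e2356
Answer: -6/5


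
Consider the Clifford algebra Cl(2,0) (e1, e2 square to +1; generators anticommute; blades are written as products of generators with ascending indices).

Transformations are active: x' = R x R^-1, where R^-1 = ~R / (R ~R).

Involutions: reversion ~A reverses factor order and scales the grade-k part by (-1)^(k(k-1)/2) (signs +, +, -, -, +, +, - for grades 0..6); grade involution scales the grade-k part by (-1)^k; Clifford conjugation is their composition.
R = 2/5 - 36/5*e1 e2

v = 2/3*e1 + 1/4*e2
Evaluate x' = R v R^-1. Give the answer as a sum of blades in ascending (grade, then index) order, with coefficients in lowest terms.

~R = 2/5 + 36/5*e1 e2, and R ~R = 52, so R^-1 = ~R / (52).
R v = -23/15*e1 + 49/10*e2
Answer: -673/975*e1 - 227/1300*e2


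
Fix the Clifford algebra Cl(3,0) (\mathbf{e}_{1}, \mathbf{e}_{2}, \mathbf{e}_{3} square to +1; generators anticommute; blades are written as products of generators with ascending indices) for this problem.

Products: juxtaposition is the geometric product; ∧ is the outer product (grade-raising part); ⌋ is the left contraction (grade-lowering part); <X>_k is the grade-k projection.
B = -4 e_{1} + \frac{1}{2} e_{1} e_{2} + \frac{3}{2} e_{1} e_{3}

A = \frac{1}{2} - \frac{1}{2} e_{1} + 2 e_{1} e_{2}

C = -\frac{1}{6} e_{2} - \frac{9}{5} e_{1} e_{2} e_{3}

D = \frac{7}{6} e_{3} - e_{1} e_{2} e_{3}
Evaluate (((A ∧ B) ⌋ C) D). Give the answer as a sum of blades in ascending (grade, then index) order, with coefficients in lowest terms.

step 1: -2 e_{1} + \frac{1}{4} e_{1} e_{2} + \frac{3}{4} e_{1} e_{3}
step 2: -\frac{27}{20} e_{2} + \frac{9}{20} e_{3} + \frac{18}{5} e_{2} e_{3}
step 3: \frac{21}{40} + \frac{18}{5} e_{1} + \frac{21}{5} e_{2} - \frac{9}{20} e_{1} e_{2} - \frac{27}{20} e_{1} e_{3} - \frac{63}{40} e_{2} e_{3}
Answer: \frac{21}{40} + \frac{18}{5} e_{1} + \frac{21}{5} e_{2} - \frac{9}{20} e_{1} e_{2} - \frac{27}{20} e_{1} e_{3} - \frac{63}{40} e_{2} e_{3}


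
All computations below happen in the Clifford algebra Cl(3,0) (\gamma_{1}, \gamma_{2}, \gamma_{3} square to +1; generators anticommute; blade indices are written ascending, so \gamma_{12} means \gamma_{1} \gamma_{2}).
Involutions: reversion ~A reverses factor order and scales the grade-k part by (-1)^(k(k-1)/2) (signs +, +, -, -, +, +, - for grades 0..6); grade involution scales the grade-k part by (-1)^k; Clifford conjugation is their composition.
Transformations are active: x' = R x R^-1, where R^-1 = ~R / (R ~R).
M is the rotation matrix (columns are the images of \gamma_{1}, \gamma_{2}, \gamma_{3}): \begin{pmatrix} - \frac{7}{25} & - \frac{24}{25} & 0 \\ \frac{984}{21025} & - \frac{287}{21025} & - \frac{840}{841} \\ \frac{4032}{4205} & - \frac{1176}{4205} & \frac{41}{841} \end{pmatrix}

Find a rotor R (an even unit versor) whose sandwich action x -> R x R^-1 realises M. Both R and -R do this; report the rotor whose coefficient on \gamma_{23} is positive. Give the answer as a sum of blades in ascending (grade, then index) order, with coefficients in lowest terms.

Method: write R = a + b12*\gamma_{12} + b13*\gamma_{13} + b23*\gamma_{23} with a^2 + b12^2 + b13^2 + b23^2 = 1 (so R^-1 = ~R). Expanding the columns R e_j ~R gives tr M = 4a^2 - 1 and, from the antisymmetric part, M21 - M12 = -4a*b12, M13 - M31 = 4a*b13, M32 - M23 = -4a*b23.
Here tr M = -\frac{5149}{21025}, so a^2 = (1 + tr M)/4 = \frac{3969}{21025} and a = ±\frac{63}{145}. Taking a = \frac{63}{145}: M21 - M12 = \frac{21168}{21025}, M13 - M31 = -\frac{4032}{4205}, M32 - M23 = \frac{3024}{4205}, giving b12 = -\frac{84}{145}, b13 = -\frac{16}{29}, b23 = -\frac{12}{29}, i.e. R = \frac{63}{145} - \frac{84}{145} \gamma_{12} - \frac{16}{29} \gamma_{13} - \frac{12}{29} \gamma_{23}.
Its \gamma_{23} coefficient is negative, so report the other preimage -R.
Answer: -\frac{63}{145} + \frac{84}{145} \gamma_{12} + \frac{16}{29} \gamma_{13} + \frac{12}{29} \gamma_{23}. Recall the cover is two-to-one: with M of trace -\frac{5149}{21025}, both preimages act alike, and the stated \gamma_{23} sign chooses the sheet.


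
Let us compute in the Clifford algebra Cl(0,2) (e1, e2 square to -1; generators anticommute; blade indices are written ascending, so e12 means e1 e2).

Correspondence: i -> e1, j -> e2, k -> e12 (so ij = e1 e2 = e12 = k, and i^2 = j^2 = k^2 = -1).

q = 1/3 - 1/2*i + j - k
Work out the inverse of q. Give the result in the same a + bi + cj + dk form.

In blades: q = 1/3 - 1/2*e1 + e2 - e12.
With qbar = 1/3 + 1/2*e1 - e2 + e12 (scalar fixed, mapped units negated), q qbar = 85/36 (the sum of squared coefficients), so q^-1 = qbar / (85/36) = 12/85 + 18/85*e1 - 36/85*e2 + 36/85*e12; translating back:
Answer: 12/85 + 18/85*i - 36/85*j + 36/85*k


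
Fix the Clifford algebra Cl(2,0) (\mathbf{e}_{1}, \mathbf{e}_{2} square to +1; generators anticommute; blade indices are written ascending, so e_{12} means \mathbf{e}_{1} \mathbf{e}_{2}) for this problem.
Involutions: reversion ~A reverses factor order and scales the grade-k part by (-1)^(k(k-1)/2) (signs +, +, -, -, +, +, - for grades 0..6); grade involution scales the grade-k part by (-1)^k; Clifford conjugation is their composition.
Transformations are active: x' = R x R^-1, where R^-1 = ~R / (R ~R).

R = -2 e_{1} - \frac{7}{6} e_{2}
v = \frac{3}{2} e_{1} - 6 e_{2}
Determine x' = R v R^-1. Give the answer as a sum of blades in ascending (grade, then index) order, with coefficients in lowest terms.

~R = -2 e_{1} - \frac{7}{6} e_{2}, and R ~R = \frac{193}{36}, so R^-1 = ~R / (\frac{193}{36}).
R v = 4 + \frac{55}{4} e_{12}
Answer: -\frac{1731}{386} e_{1} + \frac{822}{193} e_{2}


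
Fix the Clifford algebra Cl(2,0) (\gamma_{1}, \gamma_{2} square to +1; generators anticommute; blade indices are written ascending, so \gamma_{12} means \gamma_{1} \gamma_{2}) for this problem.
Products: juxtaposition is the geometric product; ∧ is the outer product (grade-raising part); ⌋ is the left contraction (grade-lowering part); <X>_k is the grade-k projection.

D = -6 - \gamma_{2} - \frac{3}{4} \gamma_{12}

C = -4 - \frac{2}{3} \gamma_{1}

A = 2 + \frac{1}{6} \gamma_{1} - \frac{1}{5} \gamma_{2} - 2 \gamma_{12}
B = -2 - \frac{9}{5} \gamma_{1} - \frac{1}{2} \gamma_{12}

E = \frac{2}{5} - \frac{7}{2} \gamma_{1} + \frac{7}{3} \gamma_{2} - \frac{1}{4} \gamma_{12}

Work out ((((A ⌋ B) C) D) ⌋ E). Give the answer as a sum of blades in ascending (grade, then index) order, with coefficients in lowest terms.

step 1: -\frac{53}{10} - \frac{37}{10} \gamma_{1} - \frac{1}{12} \gamma_{2} - \gamma_{12}
step 2: \frac{71}{3} + \frac{55}{3} \gamma_{1} - \frac{1}{3} \gamma_{2} + \frac{71}{18} \gamma_{12}
step 3: -\frac{3329}{24} - \frac{4111}{36} \gamma_{1} - \frac{425}{12} \gamma_{2} - \frac{239}{4} \gamma_{12}
step 4: \frac{59189}{240} + \frac{3813}{8} \gamma_{1} - \frac{14165}{48} \gamma_{2} + \frac{3329}{96} \gamma_{12}
Answer: \frac{59189}{240} + \frac{3813}{8} \gamma_{1} - \frac{14165}{48} \gamma_{2} + \frac{3329}{96} \gamma_{12}


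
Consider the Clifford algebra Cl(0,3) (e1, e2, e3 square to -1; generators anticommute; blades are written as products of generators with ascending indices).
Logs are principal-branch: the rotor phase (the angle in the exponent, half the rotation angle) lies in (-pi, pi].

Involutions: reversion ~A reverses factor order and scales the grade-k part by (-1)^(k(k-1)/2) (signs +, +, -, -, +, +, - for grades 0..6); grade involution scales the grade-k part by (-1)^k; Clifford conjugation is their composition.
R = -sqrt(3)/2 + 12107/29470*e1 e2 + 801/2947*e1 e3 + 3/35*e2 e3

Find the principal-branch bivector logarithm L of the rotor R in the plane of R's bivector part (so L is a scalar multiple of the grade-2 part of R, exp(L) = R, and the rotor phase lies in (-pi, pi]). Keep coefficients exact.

The scalar part of R is -sqrt(3)/2, which pins the rotor phase on the principal branch; dividing the bivector part by the sine of that phase recovers the unit plane, and L is the phase times that plane.
Concretely: cos(phase) = -sqrt(3)/2 gives phase = ±5*pi/6, and since phase/sin(phase) is even the sign is immaterial: L = (phase/sin(phase)) * <R>_2 = (5*pi/3) * <R>_2.
Answer: 12107*pi/17682*e1 e2 + 1335*pi/2947*e1 e3 + pi/7*e2 e3


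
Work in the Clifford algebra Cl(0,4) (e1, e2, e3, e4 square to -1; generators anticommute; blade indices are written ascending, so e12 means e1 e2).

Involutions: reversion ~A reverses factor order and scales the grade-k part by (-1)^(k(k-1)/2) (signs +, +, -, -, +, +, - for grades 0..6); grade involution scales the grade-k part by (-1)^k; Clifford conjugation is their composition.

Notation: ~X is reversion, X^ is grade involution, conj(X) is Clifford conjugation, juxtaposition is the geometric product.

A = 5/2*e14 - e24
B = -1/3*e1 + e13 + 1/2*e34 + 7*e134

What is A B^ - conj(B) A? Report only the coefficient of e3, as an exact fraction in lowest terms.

first term: -35/2*e3 + 5/6*e4 + 5/4*e13 - 1/2*e23 - 5/2*e34 + 7*e123 - 1/3*e124 + e1234
second term: 35/2*e3 - 5/6*e4 + 5/4*e13 - 1/2*e23 - 5/2*e34 + 7*e123 - 1/3*e124 - e1234
Answer: -35


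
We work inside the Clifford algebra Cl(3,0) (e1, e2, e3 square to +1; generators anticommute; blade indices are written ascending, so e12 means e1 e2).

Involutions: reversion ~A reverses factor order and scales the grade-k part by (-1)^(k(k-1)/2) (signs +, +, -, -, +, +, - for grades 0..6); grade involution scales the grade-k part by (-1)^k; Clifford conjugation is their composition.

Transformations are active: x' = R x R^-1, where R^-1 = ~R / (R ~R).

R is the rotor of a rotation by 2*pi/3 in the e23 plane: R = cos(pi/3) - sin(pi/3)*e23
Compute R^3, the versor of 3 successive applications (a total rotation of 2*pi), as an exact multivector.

Because a rotor carries half the rotation angle, composing 3 copies of this e23-plane rotor multiplies the phase: 3*(pi/3) = pi, hence R^3 = cos(pi) - sin(pi)*e23.
cos(pi) = -1 and sin(pi) = 0, so R^3 = -1. The total rotation 2*pi is 1 full turn, so every vector returns to itself, yet the rotor is -1, on the OTHER sheet of the double cover (an odd number of 2*pi turns).
Answer: -1


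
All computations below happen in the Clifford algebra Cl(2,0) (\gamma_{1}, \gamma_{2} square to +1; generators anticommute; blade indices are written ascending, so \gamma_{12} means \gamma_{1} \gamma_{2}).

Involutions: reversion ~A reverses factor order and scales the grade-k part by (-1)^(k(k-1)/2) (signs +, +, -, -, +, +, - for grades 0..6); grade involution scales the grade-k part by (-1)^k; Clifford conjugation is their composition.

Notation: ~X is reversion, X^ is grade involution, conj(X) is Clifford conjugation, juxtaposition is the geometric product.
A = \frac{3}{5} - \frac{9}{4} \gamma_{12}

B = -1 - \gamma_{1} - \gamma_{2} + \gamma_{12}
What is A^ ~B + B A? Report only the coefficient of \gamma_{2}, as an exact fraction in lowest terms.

first term: -\frac{57}{20} + \frac{33}{20} \gamma_{1} - \frac{57}{20} \gamma_{2} + \frac{33}{20} \gamma_{12}
second term: \frac{33}{20} - \frac{57}{20} \gamma_{1} + \frac{33}{20} \gamma_{2} + \frac{57}{20} \gamma_{12}
Answer: -\frac{6}{5}


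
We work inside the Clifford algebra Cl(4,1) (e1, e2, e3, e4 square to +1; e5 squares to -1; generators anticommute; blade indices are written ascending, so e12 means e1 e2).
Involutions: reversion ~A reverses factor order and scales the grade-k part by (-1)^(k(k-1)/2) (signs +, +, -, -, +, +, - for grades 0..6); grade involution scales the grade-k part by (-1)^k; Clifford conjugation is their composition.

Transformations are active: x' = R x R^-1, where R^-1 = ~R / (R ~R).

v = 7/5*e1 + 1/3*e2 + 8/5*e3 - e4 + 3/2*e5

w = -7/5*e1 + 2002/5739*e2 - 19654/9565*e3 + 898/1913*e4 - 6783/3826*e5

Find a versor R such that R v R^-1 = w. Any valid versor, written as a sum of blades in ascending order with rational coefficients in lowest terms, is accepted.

Reasoning: v^2 = w^2 = 3043/900 since conjugation preserves the quadratic form; R = v + w = 1305/1913*e2 - 870/1913*e3 - 1015/1913*e4 - 522/1913*e5 is then valid when invertible, keeping its own part and reversing (v - w)/2.
Answer: 1305/1913*e2 - 870/1913*e3 - 1015/1913*e4 - 522/1913*e5


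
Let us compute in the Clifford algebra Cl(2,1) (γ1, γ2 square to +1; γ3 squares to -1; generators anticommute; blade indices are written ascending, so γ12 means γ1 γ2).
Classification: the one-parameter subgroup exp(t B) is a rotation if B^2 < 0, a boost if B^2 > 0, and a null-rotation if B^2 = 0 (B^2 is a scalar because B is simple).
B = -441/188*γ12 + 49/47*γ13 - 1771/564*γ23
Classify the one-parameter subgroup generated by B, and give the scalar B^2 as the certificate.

B^2 term by term: the squares give (-441/188)^2*(γ12)^2 + (49/47)^2*(γ13)^2 + (-1771/564)^2*(γ23)^2 = 194481/35344*(-1) + 2401/2209*(+1) + 3136441/318096*(+1) = 49/9 (each basis 2-blade squares to minus the product of its generators' squares); cross terms between blades sharing an index anticommute and cancel. So B^2 = 49/9.
Answer: boost, certificate B^2 = 49/9. One invariant decides it: the square 49/9 survives every conjugation, and its sign is exactly the classification.


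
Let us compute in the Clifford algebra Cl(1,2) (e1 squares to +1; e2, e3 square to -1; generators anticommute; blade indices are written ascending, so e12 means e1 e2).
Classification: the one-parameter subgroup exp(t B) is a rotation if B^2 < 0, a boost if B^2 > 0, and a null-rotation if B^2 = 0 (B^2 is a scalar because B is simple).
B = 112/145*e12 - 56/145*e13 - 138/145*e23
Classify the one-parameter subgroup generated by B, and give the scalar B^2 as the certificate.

B^2 term by term: the squares give (112/145)^2*(e12)^2 + (-56/145)^2*(e13)^2 + (-138/145)^2*(e23)^2 = 12544/21025*(+1) + 3136/21025*(+1) + 19044/21025*(-1) = -4/25 (each basis 2-blade squares to minus the product of its generators' squares); cross terms between blades sharing an index anticommute and cancel. So B^2 = -4/25.
Answer: rotation, certificate B^2 = -4/25. Why this suffices: the scalar -4/25 survives any versor conjugation, so its sign alone determines the class however B is presented.


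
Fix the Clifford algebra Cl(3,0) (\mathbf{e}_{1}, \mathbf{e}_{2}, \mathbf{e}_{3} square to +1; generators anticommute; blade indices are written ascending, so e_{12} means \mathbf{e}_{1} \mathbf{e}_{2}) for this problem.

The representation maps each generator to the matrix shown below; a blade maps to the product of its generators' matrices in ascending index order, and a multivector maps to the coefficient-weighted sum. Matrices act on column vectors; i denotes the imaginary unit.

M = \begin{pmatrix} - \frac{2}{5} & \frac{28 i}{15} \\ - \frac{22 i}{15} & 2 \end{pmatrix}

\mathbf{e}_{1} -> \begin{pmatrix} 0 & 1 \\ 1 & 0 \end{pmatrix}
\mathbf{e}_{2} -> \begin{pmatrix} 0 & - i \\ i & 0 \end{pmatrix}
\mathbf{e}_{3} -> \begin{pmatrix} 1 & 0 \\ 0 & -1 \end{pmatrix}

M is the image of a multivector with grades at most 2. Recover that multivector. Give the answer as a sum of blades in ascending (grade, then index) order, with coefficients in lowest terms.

Method: 1, rho(e_{1}), rho(e_{2}), rho(e_{3}) form a trace-orthogonal basis of the 2x2 complex matrices (tr(X Y) = 2 if X = Y, else 0), so M = m0*1 + m1*rho(e_{1}) + m2*rho(e_{2}) + m3*rho(e_{3}) with m0 = tr(M)/2 = \frac{4}{5}, m1 = tr(M rho(e_{1}))/2 = \frac{i}{5}, m2 = tr(M rho(e_{2}))/2 = - \frac{5}{3}, m3 = tr(M rho(e_{3}))/2 = - \frac{6}{5}.
Multiplying table entries, the bivector images are rho(e_{12}) = i*rho(e_{3}), rho(e_{13}) = -i*rho(e_{2}), rho(e_{23}) = i*rho(e_{1}); with real blade coefficients the real parts of m0..m3 are the coefficients of 1, e_{1}, e_{2}, e_{3} and the imaginary parts give the bivectors (e_{23}: Im m1, e_{13}: -Im m2, e_{12}: Im m3).
Answer: \frac{4}{5} - \frac{5}{3} e_{2} - \frac{6}{5} e_{3} + \frac{1}{5} e_{23}


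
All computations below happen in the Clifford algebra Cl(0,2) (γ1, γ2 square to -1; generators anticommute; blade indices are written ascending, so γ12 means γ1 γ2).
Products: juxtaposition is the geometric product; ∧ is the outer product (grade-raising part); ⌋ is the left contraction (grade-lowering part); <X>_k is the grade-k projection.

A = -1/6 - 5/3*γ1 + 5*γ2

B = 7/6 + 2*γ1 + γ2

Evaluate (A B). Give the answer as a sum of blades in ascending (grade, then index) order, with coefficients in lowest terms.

step 1: -67/36 - 41/18*γ1 + 17/3*γ2 - 35/3*γ12
Answer: -67/36 - 41/18*γ1 + 17/3*γ2 - 35/3*γ12


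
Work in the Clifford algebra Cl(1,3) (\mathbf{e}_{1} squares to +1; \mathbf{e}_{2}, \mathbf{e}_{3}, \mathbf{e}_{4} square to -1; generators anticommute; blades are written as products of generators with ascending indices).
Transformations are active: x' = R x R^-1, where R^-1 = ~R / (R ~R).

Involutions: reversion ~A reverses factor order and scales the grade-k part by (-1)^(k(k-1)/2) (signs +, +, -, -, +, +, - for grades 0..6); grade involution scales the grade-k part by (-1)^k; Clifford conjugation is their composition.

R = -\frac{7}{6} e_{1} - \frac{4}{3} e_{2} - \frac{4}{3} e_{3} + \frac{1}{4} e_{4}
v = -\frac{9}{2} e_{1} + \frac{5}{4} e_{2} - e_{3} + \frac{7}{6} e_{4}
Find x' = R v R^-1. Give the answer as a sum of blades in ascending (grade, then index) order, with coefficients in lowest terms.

~R = -\frac{7}{6} e_{1} - \frac{4}{3} e_{2} - \frac{4}{3} e_{3} + \frac{1}{4} e_{4}, and R ~R = -\frac{325}{144}, so R^-1 = ~R / (-\frac{325}{144}).
R v = \frac{127}{24} - \frac{179}{24} e_{1} e_{2} - \frac{29}{6} e_{1} e_{3} - \frac{17}{72} e_{1} e_{4} + 3 e_{2} e_{3} - \frac{269}{144} e_{2} e_{4} - \frac{47}{36} e_{3} e_{4}
Answer: \frac{6481}{650} e_{1} + \frac{6503}{1300} e_{2} + \frac{2357}{325} e_{3} - \frac{4561}{1950} e_{4}
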